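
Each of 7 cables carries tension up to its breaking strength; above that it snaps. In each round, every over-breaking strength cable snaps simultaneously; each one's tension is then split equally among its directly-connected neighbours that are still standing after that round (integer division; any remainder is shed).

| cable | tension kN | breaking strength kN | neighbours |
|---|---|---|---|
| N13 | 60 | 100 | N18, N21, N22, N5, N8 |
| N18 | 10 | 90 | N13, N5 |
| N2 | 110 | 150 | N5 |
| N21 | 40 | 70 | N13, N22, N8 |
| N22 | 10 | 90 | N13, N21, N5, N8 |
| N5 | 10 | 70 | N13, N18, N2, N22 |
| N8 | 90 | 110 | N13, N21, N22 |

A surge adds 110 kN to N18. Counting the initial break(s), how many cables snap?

Round 1 — N18 at 120 > 90. N18 snaps.
  N18 sheds 120 kN to N13, N5: 60 each.
    N13: 60+60 = 120 > 100
    N5: 10+60 = 70 ≤ 70
Round 2 — N13 snaps.
  N13 sheds 120 kN to N21, N22, N5, N8: 30 each.
    N21: 40+30 = 70 ≤ 70
    N22: 10+30 = 40 ≤ 90
    N5: 70+30 = 100 > 70
    N8: 90+30 = 120 > 110
Round 3 — N5, N8 snap.
  N5 sheds 100 kN to N2, N22: 50 each.
    N2: 110+50 = 160 > 150
    N22: 40+50 = 90 ≤ 90
  N8 sheds 120 kN to N21, N22: 60 each.
    N21: 70+60 = 130 > 70
    N22: 90+60 = 150 > 90
Round 4 — N2, N21, N22 snap.
  N2 sheds 160 kN: no online neighbours, lost.
  N21 sheds 130 kN: no online neighbours, lost.
  N22 sheds 150 kN: no online neighbours, lost.
No further breaks.

7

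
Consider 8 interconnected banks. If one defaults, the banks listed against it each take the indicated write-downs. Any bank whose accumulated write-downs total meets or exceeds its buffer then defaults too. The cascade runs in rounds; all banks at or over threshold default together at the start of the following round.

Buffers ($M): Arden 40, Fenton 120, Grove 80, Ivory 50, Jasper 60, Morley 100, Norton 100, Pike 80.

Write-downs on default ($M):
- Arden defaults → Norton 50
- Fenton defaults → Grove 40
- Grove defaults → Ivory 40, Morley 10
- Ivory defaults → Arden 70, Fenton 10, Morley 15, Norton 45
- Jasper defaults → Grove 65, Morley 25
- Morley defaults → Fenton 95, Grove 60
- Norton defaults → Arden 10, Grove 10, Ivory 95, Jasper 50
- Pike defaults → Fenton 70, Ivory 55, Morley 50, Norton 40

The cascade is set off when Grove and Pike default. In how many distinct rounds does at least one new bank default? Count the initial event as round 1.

4

Round 1 — Grove, Pike default (initial).
  Fenton: +70 → 70 < 120
  Ivory: +40+55 → 95 ≥ 50
  Morley: +10+50 → 60 < 100
  Norton: +40 → 40 < 100
Round 2 — Ivory defaults.
  Arden: +70 → 70 ≥ 40
  Fenton: +10 → 80 < 120
  Morley: +15 → 75 < 100
  Norton: +45 → 85 < 100
Round 3 — Arden defaults.
  Norton: +50 → 135 ≥ 100
Round 4 — Norton defaults.
  Jasper: +50 → 50 < 60
No further defaults.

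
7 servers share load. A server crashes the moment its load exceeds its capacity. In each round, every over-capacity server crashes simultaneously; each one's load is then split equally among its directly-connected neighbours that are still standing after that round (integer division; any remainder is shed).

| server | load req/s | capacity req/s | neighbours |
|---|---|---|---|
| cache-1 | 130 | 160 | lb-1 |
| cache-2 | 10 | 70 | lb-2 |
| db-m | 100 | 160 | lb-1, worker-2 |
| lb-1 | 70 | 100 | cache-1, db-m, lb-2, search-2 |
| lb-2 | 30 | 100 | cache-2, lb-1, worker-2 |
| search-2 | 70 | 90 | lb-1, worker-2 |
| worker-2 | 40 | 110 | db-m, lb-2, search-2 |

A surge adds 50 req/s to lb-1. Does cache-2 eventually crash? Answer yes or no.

yes

Round 1 — lb-1 at 120 > 100. lb-1 crashes.
  lb-1 sheds 120 req/s to cache-1, db-m, lb-2, search-2: 30 each.
    cache-1: 130+30 = 160 ≤ 160
    db-m: 100+30 = 130 ≤ 160
    lb-2: 30+30 = 60 ≤ 100
    search-2: 70+30 = 100 > 90
Round 2 — search-2 crashes.
  search-2 sheds 100 req/s to worker-2: 100 each.
    worker-2: 40+100 = 140 > 110
Round 3 — worker-2 crashes.
  worker-2 sheds 140 req/s to db-m, lb-2: 70 each.
    db-m: 130+70 = 200 > 160
    lb-2: 60+70 = 130 > 100
Round 4 — db-m, lb-2 crash.
  db-m sheds 200 req/s: no online neighbours, lost.
  lb-2 sheds 130 req/s to cache-2: 130 each.
    cache-2: 10+130 = 140 > 70
Round 5 — cache-2 crashes.
  cache-2 sheds 140 req/s: no online neighbours, lost.
No further crashes.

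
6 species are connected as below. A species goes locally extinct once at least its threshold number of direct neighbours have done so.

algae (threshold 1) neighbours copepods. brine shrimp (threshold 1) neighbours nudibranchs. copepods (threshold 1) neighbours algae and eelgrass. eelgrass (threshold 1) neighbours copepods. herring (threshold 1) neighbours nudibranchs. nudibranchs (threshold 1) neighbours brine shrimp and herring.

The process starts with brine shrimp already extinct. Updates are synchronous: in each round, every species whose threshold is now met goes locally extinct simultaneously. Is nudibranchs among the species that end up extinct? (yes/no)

yes

Round 1 — brine shrimp goes locally extinct (initial).
Round 2 — checking thresholds:
  nudibranchs: 1 of 2 neighbours ≥ 1, goes locally extinct.
Round 3 — checking thresholds:
  herring: 1 of 1 neighbours ≥ 1, goes locally extinct.
Round 4 — no new extinctions; cascade stops.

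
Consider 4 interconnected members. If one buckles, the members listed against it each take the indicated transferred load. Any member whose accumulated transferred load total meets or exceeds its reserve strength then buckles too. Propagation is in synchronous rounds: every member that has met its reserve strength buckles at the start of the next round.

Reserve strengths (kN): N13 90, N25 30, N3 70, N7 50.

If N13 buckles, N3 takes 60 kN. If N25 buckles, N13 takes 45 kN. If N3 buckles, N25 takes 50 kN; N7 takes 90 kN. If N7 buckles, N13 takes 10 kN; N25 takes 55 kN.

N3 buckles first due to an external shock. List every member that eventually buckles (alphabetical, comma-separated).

N25, N3, N7

Round 1 — N3 buckles (initial).
  N25: +50 → 50 ≥ 30
  N7: +90 → 90 ≥ 50
Round 2 — N25, N7 buckle.
  N13: +45+10 → 55 < 90
No further bucklings.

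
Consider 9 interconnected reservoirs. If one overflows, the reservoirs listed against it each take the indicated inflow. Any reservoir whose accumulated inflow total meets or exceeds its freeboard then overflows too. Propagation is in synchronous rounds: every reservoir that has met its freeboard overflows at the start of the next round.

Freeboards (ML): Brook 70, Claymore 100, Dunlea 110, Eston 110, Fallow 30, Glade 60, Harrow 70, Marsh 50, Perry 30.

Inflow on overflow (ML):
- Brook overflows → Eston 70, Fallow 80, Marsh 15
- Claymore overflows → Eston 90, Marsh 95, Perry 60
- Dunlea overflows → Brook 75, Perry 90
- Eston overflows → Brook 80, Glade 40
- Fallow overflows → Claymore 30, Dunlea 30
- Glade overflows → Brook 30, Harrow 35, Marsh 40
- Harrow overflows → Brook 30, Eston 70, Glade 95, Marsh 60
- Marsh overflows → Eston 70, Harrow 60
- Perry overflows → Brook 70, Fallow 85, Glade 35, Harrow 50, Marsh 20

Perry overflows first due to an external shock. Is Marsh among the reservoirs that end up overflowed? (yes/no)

Round 1 — Perry overflows (initial).
  Brook: +70 → 70 ≥ 70
  Fallow: +85 → 85 ≥ 30
  Glade: +35 → 35 < 60
  Harrow: +50 → 50 < 70
  Marsh: +20 → 20 < 50
Round 2 — Brook, Fallow overflow.
  Claymore: +30 → 30 < 100
  Dunlea: +30 → 30 < 110
  Eston: +70 → 70 < 110
  Marsh: +15 → 35 < 50
No further overflows.

no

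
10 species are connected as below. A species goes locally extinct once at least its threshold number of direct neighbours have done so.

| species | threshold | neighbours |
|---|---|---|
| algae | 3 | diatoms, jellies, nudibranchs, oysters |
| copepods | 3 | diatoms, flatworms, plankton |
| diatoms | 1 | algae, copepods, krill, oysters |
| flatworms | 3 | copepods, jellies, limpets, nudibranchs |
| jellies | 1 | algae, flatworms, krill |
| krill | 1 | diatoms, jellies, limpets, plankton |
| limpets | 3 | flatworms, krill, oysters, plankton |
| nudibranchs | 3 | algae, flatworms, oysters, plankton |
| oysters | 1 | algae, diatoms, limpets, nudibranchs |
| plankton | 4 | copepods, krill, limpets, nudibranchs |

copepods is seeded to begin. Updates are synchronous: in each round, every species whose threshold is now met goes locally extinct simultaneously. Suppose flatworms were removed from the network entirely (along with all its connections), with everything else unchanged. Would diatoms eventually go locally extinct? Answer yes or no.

yes

With flatworms removed:
Round 1 — copepods goes locally extinct (initial).
Round 2 — checking thresholds:
  diatoms: 1 of 4 neighbours ≥ 1, goes locally extinct.
  plankton: 1 of 4 neighbours < 4, not yet.
Round 3 — checking thresholds:
  algae: 1 of 4 neighbours < 3, not yet.
  krill: 1 of 4 neighbours ≥ 1, goes locally extinct.
  oysters: 1 of 4 neighbours ≥ 1, goes locally extinct.
  plankton: 1 of 4 neighbours < 4, not yet.
Round 4 — checking thresholds:
  algae: 2 of 4 neighbours < 3, not yet.
  jellies: 1 of 2 neighbours ≥ 1, goes locally extinct.
  limpets: 2 of 3 neighbours < 3, not yet.
  nudibranchs: 1 of 3 neighbours < 3, not yet.
  plankton: 2 of 4 neighbours < 4, not yet.
Round 5 — checking thresholds:
  algae: 3 of 4 neighbours ≥ 3, goes locally extinct.
  limpets: 2 of 3 neighbours < 3, not yet.
  nudibranchs: 1 of 3 neighbours < 3, not yet.
  plankton: 2 of 4 neighbours < 4, not yet.
Round 6 — no new extinctions; cascade stops.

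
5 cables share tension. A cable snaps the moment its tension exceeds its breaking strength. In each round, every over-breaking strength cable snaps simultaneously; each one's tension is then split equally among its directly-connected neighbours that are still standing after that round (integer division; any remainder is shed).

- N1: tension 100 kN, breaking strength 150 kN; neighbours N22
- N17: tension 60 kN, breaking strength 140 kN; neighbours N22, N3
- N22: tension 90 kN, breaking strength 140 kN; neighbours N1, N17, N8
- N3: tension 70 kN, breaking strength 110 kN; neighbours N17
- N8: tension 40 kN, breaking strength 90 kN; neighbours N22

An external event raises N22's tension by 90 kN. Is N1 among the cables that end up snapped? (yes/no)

Round 1 — N22 at 180 > 140. N22 snaps.
  N22 sheds 180 kN to N1, N17, N8: 60 each.
    N1: 100+60 = 160 > 150
    N17: 60+60 = 120 ≤ 140
    N8: 40+60 = 100 > 90
Round 2 — N1, N8 snap.
  N1 sheds 160 kN: no online neighbours, lost.
  N8 sheds 100 kN: no online neighbours, lost.
No further breaks.

yes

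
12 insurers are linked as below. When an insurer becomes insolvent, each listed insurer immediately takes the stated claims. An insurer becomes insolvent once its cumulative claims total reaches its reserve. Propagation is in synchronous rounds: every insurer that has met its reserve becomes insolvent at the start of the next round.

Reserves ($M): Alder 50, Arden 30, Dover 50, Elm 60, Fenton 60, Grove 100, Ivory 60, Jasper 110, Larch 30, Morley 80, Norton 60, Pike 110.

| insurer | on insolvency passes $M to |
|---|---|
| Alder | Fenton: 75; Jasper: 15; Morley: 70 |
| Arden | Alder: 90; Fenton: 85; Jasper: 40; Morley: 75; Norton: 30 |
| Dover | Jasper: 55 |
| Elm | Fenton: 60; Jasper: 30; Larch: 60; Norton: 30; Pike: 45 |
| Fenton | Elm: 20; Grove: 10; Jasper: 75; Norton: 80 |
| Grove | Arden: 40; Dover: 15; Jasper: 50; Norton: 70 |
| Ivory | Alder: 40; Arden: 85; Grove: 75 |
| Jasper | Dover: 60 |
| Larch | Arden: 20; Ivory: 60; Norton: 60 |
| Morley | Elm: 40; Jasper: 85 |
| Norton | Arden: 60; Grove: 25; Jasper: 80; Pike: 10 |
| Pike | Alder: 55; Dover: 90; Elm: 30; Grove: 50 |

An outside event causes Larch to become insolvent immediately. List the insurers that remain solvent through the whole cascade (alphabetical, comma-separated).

Pike

Round 1 — Larch becomes insolvent (initial).
  Arden: +20 → 20 < 30
  Ivory: +60 → 60 ≥ 60
  Norton: +60 → 60 ≥ 60
Round 2 — Ivory, Norton become insolvent.
  Alder: +40 → 40 < 50
  Arden: +85+60 → 165 ≥ 30
  Grove: +75+25 → 100 ≥ 100
  Jasper: +80 → 80 < 110
  Pike: +10 → 10 < 110
Round 3 — Arden, Grove become insolvent.
  Alder: +90 → 130 ≥ 50
  Dover: +15 → 15 < 50
  Fenton: +85 → 85 ≥ 60
  Jasper: +40+50 → 170 ≥ 110
  Morley: +75 → 75 < 80
Round 4 — Alder, Fenton, Jasper become insolvent.
  Dover: +60 → 75 ≥ 50
  Elm: +20 → 20 < 60
  Morley: +70 → 145 ≥ 80
Round 5 — Dover, Morley become insolvent.
  Elm: +40 → 60 ≥ 60
Round 6 — Elm becomes insolvent.
  Pike: +45 → 55 < 110
No further insolvencies.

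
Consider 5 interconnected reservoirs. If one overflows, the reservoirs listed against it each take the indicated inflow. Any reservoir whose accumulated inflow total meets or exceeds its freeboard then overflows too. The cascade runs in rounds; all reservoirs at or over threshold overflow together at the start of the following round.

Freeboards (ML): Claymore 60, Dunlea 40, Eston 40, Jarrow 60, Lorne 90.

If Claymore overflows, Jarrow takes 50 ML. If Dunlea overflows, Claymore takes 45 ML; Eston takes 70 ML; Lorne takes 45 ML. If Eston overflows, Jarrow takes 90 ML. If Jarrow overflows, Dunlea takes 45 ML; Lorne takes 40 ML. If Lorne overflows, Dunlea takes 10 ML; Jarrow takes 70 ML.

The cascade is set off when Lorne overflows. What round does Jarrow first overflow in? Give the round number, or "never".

2

Round 1 — Lorne overflows (initial).
  Dunlea: +10 → 10 < 40
  Jarrow: +70 → 70 ≥ 60
Round 2 — Jarrow overflows.
  Dunlea: +45 → 55 ≥ 40
Round 3 — Dunlea overflows.
  Claymore: +45 → 45 < 60
  Eston: +70 → 70 ≥ 40
Round 4 — Eston overflows.
No further overflows.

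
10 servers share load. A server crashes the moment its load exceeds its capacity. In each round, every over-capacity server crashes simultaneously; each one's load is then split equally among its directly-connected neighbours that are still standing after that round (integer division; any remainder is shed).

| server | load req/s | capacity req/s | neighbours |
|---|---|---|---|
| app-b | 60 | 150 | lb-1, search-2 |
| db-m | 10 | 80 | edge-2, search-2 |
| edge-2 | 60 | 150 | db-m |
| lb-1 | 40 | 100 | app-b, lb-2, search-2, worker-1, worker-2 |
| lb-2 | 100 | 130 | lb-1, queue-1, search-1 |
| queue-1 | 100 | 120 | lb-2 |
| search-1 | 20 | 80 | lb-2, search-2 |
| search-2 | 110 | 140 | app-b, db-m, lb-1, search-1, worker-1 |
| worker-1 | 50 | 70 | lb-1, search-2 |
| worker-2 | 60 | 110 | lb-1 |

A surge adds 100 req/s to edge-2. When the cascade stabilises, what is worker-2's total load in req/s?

96

Round 1 — edge-2 at 160 > 150. edge-2 crashes.
  edge-2 sheds 160 req/s to db-m: 160 each.
    db-m: 10+160 = 170 > 80
Round 2 — db-m crashes.
  db-m sheds 170 req/s to search-2: 170 each.
    search-2: 110+170 = 280 > 140
Round 3 — search-2 crashes.
  search-2 sheds 280 req/s to app-b, lb-1, search-1, worker-1: 70 each.
    app-b: 60+70 = 130 ≤ 150
    lb-1: 40+70 = 110 > 100
    search-1: 20+70 = 90 > 80
    worker-1: 50+70 = 120 > 70
Round 4 — lb-1, search-1, worker-1 crash.
  lb-1 sheds 110 req/s to app-b, lb-2, worker-2: 36 each (2 lost).
    app-b: 130+36 = 166 > 150
    lb-2: 100+36 = 136 > 130
    worker-2: 60+36 = 96 ≤ 110
  search-1 sheds 90 req/s to lb-2: 90 each.
    lb-2: 136+90 = 226 > 130
  worker-1 sheds 120 req/s: no online neighbours, lost.
Round 5 — app-b, lb-2 crash.
  app-b sheds 166 req/s: no online neighbours, lost.
  lb-2 sheds 226 req/s to queue-1: 226 each.
    queue-1: 100+226 = 326 > 120
Round 6 — queue-1 crashes.
  queue-1 sheds 326 req/s: no online neighbours, lost.
No further crashes.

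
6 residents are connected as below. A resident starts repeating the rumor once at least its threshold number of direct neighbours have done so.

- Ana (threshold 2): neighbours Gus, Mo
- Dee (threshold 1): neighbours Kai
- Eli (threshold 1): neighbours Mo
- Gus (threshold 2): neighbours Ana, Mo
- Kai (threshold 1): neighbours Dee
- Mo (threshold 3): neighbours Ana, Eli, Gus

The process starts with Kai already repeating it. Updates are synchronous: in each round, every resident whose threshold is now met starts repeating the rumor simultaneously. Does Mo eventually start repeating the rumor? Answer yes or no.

Round 1 — Kai starts repeating the rumor (initial).
Round 2 — checking thresholds:
  Dee: 1 of 1 neighbours ≥ 1, starts repeating the rumor.
Round 3 — no new spreads; cascade stops.

no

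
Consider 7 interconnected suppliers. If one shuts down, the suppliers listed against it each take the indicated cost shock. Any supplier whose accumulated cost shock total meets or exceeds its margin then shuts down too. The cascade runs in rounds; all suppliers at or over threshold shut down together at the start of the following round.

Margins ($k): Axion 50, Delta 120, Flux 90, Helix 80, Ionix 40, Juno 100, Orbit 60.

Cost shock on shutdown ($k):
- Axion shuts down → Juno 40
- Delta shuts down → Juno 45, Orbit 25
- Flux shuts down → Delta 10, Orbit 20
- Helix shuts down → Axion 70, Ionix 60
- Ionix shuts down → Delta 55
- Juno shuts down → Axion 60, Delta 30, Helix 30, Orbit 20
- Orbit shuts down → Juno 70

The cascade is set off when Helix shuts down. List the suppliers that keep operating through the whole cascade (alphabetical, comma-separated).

Round 1 — Helix shuts down (initial).
  Axion: +70 → 70 ≥ 50
  Ionix: +60 → 60 ≥ 40
Round 2 — Axion, Ionix shut down.
  Delta: +55 → 55 < 120
  Juno: +40 → 40 < 100
No further shutdowns.

Delta, Flux, Juno, Orbit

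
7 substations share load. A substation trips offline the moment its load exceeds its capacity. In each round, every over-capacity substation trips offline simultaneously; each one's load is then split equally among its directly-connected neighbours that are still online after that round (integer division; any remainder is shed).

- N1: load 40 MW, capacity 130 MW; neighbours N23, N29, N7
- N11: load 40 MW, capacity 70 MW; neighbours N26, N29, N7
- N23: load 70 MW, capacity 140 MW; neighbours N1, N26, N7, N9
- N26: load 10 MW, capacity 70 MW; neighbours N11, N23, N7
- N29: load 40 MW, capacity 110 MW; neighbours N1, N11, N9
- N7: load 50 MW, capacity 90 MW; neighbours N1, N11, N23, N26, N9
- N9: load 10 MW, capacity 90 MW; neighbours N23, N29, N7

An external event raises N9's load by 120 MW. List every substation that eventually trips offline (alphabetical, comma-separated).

N7, N9

Round 1 — N9 at 130 > 90. N9 trips offline.
  N9 sheds 130 MW to N23, N29, N7: 43 each (1 lost).
    N23: 70+43 = 113 ≤ 140
    N29: 40+43 = 83 ≤ 110
    N7: 50+43 = 93 > 90
Round 2 — N7 trips offline.
  N7 sheds 93 MW to N1, N11, N23, N26: 23 each (1 lost).
    N1: 40+23 = 63 ≤ 130
    N11: 40+23 = 63 ≤ 70
    N23: 113+23 = 136 ≤ 140
    N26: 10+23 = 33 ≤ 70
No further trips.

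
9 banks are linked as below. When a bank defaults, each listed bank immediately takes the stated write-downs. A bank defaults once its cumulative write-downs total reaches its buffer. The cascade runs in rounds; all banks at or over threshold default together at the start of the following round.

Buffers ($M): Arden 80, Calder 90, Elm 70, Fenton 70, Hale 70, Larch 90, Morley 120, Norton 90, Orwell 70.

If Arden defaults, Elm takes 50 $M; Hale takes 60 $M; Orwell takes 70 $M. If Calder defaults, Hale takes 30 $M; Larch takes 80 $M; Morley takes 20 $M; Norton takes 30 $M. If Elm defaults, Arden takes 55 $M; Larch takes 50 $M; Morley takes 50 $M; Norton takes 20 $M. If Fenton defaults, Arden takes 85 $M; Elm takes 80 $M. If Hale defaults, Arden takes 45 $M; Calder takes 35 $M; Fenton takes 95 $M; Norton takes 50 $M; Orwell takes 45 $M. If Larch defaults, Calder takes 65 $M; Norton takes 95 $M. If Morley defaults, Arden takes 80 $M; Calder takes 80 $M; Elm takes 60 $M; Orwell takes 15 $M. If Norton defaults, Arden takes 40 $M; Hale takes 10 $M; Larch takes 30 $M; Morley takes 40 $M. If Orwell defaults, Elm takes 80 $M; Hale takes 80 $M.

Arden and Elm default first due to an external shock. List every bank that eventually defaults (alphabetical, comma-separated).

Arden, Elm, Fenton, Hale, Orwell

Round 1 — Arden, Elm default (initial).
  Hale: +60 → 60 < 70
  Larch: +50 → 50 < 90
  Morley: +50 → 50 < 120
  Norton: +20 → 20 < 90
  Orwell: +70 → 70 ≥ 70
Round 2 — Orwell defaults.
  Hale: +80 → 140 ≥ 70
Round 3 — Hale defaults.
  Calder: +35 → 35 < 90
  Fenton: +95 → 95 ≥ 70
  Norton: +50 → 70 < 90
Round 4 — Fenton defaults.
No further defaults.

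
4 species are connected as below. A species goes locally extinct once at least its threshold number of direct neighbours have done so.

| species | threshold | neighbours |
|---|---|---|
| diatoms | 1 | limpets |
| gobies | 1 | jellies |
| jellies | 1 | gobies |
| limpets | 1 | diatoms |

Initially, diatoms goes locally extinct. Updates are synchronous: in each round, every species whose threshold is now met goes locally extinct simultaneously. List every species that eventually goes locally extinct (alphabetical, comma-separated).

diatoms, limpets

Round 1 — diatoms goes locally extinct (initial).
Round 2 — checking thresholds:
  limpets: 1 of 1 neighbours ≥ 1, goes locally extinct.
Round 3 — no new extinctions; cascade stops.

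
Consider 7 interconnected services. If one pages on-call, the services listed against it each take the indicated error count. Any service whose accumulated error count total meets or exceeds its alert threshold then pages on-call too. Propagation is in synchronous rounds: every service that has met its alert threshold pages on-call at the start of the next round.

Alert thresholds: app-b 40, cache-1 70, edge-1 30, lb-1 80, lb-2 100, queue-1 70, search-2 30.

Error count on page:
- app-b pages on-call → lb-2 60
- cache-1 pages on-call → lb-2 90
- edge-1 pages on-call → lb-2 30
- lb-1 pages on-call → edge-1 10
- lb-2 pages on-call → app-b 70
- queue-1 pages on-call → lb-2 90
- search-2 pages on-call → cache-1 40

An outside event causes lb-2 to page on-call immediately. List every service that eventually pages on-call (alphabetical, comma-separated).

Round 1 — lb-2 pages on-call (initial).
  app-b: +70 → 70 ≥ 40
Round 2 — app-b pages on-call.
No further pages.

app-b, lb-2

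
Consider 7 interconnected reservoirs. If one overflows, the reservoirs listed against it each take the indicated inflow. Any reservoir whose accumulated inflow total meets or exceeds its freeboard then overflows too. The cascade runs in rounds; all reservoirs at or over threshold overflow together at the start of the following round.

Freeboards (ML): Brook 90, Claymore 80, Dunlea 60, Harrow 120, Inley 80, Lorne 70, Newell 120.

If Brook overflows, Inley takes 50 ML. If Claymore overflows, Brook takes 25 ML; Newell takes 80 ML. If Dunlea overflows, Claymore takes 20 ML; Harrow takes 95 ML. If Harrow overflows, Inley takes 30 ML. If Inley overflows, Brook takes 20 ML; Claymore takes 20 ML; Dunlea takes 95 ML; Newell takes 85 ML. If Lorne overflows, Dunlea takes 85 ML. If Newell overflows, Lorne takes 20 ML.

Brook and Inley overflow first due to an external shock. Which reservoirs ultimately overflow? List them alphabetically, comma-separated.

Brook, Dunlea, Inley

Round 1 — Brook, Inley overflow (initial).
  Claymore: +20 → 20 < 80
  Dunlea: +95 → 95 ≥ 60
  Newell: +85 → 85 < 120
Round 2 — Dunlea overflows.
  Claymore: +20 → 40 < 80
  Harrow: +95 → 95 < 120
No further overflows.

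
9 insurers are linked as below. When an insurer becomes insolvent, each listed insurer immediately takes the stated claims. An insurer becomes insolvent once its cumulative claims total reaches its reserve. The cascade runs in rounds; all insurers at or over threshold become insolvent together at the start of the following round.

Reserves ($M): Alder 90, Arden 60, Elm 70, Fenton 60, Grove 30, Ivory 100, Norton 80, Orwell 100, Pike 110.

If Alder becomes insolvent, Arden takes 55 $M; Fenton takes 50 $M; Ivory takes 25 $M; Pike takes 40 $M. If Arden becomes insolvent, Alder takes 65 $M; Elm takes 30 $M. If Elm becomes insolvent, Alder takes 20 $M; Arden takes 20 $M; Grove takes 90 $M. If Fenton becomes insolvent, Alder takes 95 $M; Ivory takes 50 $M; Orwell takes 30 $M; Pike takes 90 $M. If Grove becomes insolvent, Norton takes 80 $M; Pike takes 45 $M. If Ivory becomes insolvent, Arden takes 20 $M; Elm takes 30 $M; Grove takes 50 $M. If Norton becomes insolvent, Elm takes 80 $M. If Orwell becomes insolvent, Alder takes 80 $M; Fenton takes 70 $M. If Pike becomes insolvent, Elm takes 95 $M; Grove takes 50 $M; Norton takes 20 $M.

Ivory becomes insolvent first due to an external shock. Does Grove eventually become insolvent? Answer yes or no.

Round 1 — Ivory becomes insolvent (initial).
  Arden: +20 → 20 < 60
  Elm: +30 → 30 < 70
  Grove: +50 → 50 ≥ 30
Round 2 — Grove becomes insolvent.
  Norton: +80 → 80 ≥ 80
  Pike: +45 → 45 < 110
Round 3 — Norton becomes insolvent.
  Elm: +80 → 110 ≥ 70
Round 4 — Elm becomes insolvent.
  Alder: +20 → 20 < 90
  Arden: +20 → 40 < 60
No further insolvencies.

yes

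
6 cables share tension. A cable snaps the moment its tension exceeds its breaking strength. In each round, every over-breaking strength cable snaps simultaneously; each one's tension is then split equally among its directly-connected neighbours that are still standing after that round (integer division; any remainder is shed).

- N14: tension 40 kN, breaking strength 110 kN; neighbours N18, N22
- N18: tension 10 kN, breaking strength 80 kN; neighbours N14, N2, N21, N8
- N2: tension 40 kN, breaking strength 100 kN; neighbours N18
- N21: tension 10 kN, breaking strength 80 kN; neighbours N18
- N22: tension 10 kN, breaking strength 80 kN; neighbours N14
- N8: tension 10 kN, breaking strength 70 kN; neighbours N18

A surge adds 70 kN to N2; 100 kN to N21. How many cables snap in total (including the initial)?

6

Round 1 — N2 at 110 > 100; N21 at 110 > 80. N2, N21 snap.
  N2 sheds 110 kN to N18: 110 each.
    N18: 10+110 = 120 > 80
  N21 sheds 110 kN to N18: 110 each.
    N18: 120+110 = 230 > 80
Round 2 — N18 snaps.
  N18 sheds 230 kN to N14, N8: 115 each.
    N14: 40+115 = 155 > 110
    N8: 10+115 = 125 > 70
Round 3 — N14, N8 snap.
  N14 sheds 155 kN to N22: 155 each.
    N22: 10+155 = 165 > 80
  N8 sheds 125 kN: no online neighbours, lost.
Round 4 — N22 snaps.
  N22 sheds 165 kN: no online neighbours, lost.
No further breaks.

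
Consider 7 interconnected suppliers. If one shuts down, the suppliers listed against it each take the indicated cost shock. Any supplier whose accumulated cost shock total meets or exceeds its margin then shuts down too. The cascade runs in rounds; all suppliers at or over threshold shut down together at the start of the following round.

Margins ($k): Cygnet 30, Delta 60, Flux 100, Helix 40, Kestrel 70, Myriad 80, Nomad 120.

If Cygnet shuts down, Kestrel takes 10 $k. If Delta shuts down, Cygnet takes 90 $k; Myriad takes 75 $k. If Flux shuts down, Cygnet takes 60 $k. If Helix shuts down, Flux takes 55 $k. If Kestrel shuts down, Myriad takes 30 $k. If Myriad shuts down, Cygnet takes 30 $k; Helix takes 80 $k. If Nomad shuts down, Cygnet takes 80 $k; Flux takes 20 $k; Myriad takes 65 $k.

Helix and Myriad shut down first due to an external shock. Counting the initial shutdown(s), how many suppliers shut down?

3

Round 1 — Helix, Myriad shut down (initial).
  Cygnet: +30 → 30 ≥ 30
  Flux: +55 → 55 < 100
Round 2 — Cygnet shuts down.
  Kestrel: +10 → 10 < 70
No further shutdowns.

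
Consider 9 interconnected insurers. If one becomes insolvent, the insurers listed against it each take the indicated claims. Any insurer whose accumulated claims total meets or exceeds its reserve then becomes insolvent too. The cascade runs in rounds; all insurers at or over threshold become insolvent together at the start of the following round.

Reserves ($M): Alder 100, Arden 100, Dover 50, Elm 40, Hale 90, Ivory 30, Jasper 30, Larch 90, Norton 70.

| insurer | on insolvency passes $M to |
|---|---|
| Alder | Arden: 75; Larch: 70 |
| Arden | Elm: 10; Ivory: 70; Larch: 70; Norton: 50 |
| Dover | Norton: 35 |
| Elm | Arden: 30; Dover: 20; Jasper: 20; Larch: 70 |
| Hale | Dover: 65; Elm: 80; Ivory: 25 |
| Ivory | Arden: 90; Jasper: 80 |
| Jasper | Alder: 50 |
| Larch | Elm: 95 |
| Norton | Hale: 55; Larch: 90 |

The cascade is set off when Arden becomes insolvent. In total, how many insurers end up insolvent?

Round 1 — Arden becomes insolvent (initial).
  Elm: +10 → 10 < 40
  Ivory: +70 → 70 ≥ 30
  Larch: +70 → 70 < 90
  Norton: +50 → 50 < 70
Round 2 — Ivory becomes insolvent.
  Jasper: +80 → 80 ≥ 30
Round 3 — Jasper becomes insolvent.
  Alder: +50 → 50 < 100
No further insolvencies.

3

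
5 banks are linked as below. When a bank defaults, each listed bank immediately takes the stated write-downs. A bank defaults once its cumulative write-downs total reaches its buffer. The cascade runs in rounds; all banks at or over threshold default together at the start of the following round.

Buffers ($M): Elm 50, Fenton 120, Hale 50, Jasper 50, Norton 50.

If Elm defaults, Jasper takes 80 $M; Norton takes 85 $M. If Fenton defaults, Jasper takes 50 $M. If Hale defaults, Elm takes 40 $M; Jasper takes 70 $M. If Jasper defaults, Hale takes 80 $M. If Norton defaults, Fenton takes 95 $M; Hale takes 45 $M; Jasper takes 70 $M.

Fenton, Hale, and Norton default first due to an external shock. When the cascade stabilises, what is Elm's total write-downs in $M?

Round 1 — Fenton, Hale, Norton default (initial).
  Elm: +40 → 40 < 50
  Jasper: +50+70+70 → 190 ≥ 50
Round 2 — Jasper defaults.
No further defaults.

40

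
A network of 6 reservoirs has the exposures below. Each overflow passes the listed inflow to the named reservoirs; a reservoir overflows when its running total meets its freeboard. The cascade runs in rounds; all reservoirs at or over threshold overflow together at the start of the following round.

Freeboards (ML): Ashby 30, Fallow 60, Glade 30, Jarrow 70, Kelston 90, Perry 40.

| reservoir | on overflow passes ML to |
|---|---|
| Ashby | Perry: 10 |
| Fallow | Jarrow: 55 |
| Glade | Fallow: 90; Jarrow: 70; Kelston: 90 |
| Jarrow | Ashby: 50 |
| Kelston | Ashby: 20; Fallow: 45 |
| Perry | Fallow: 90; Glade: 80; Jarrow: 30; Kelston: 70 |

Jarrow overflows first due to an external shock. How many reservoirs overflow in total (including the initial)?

2

Round 1 — Jarrow overflows (initial).
  Ashby: +50 → 50 ≥ 30
Round 2 — Ashby overflows.
  Perry: +10 → 10 < 40
No further overflows.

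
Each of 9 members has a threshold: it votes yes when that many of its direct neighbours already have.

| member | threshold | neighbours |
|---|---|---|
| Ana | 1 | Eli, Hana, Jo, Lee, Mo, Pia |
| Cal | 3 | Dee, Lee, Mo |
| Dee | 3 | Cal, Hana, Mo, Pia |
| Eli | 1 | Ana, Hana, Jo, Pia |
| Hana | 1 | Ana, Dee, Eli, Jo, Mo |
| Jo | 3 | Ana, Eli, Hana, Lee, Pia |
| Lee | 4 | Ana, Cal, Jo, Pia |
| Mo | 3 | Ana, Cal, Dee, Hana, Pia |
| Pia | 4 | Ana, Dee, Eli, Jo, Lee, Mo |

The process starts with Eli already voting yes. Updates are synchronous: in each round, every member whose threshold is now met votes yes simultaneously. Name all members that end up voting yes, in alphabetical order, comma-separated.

Ana, Eli, Hana, Jo

Round 1 — Eli votes yes (initial).
Round 2 — checking thresholds:
  Ana: 1 of 6 neighbours ≥ 1, votes yes.
  Hana: 1 of 5 neighbours ≥ 1, votes yes.
  Jo: 1 of 5 neighbours < 3, holds.
  Pia: 1 of 6 neighbours < 4, holds.
Round 3 — checking thresholds:
  Dee: 1 of 4 neighbours < 3, holds.
  Jo: 3 of 5 neighbours ≥ 3, votes yes.
  Lee: 1 of 4 neighbours < 4, holds.
  Mo: 2 of 5 neighbours < 3, holds.
  Pia: 2 of 6 neighbours < 4, holds.
Round 4 — no new yes votes; cascade stops.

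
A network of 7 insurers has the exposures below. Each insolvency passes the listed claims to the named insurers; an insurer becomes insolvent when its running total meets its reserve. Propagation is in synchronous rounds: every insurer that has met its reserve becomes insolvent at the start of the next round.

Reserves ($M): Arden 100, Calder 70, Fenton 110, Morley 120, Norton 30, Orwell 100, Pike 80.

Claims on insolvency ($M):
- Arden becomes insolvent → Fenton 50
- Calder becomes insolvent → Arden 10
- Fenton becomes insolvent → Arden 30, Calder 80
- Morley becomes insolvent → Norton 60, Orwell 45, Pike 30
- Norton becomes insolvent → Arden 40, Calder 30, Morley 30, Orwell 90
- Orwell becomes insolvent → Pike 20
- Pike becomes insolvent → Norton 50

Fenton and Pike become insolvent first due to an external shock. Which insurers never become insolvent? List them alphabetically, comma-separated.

Round 1 — Fenton, Pike become insolvent (initial).
  Arden: +30 → 30 < 100
  Calder: +80 → 80 ≥ 70
  Norton: +50 → 50 ≥ 30
Round 2 — Calder, Norton become insolvent.
  Arden: +10+40 → 80 < 100
  Morley: +30 → 30 < 120
  Orwell: +90 → 90 < 100
No further insolvencies.

Arden, Morley, Orwell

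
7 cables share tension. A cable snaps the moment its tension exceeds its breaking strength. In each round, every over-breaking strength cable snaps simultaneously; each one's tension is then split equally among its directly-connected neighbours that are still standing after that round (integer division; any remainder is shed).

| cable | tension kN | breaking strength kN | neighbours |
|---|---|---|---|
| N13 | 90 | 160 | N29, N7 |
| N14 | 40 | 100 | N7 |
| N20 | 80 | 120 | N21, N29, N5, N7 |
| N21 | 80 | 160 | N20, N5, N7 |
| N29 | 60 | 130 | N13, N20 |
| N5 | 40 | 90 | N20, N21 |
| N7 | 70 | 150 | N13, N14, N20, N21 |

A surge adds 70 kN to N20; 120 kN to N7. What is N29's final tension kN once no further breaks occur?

Round 1 — N20 at 150 > 120; N7 at 190 > 150. N20, N7 snap.
  N20 sheds 150 kN to N21, N29, N5: 50 each.
    N21: 80+50 = 130 ≤ 160
    N29: 60+50 = 110 ≤ 130
    N5: 40+50 = 90 ≤ 90
  N7 sheds 190 kN to N13, N14, N21: 63 each (1 lost).
    N13: 90+63 = 153 ≤ 160
    N14: 40+63 = 103 > 100
    N21: 130+63 = 193 > 160
Round 2 — N14, N21 snap.
  N14 sheds 103 kN: no online neighbours, lost.
  N21 sheds 193 kN to N5: 193 each.
    N5: 90+193 = 283 > 90
Round 3 — N5 snaps.
  N5 sheds 283 kN: no online neighbours, lost.
No further breaks.

110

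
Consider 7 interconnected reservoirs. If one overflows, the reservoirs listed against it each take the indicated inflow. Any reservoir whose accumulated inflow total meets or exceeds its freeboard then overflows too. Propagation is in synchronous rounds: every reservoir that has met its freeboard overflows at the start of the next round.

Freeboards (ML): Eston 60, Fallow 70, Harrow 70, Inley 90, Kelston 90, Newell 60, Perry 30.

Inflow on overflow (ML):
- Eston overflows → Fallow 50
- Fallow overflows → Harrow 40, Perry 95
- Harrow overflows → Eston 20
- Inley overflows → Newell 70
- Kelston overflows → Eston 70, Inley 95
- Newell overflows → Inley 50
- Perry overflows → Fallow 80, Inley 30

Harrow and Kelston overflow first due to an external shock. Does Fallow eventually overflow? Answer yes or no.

Round 1 — Harrow, Kelston overflow (initial).
  Eston: +20+70 → 90 ≥ 60
  Inley: +95 → 95 ≥ 90
Round 2 — Eston, Inley overflow.
  Fallow: +50 → 50 < 70
  Newell: +70 → 70 ≥ 60
Round 3 — Newell overflows.
No further overflows.

no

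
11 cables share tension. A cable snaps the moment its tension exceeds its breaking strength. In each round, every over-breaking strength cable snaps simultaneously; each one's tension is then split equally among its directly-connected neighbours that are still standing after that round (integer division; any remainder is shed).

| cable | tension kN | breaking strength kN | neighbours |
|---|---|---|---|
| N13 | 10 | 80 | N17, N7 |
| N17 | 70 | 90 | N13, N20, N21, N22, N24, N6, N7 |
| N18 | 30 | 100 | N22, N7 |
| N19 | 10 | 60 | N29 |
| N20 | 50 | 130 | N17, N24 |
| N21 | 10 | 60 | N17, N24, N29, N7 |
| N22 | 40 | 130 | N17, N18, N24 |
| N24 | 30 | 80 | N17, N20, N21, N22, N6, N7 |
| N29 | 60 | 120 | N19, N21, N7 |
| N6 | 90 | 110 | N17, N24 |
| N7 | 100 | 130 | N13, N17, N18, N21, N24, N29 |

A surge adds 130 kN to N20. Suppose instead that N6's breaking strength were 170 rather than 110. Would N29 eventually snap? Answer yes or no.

With N6's breaking strength at 170:
Round 1 — N20 at 180 > 130. N20 snaps.
  N20 sheds 180 kN to N17, N24: 90 each.
    N17: 70+90 = 160 > 90
    N24: 30+90 = 120 > 80
Round 2 — N17, N24 snap.
  N17 sheds 160 kN to N13, N21, N22, N6, N7: 32 each.
    N13: 10+32 = 42 ≤ 80
    N21: 10+32 = 42 ≤ 60
    N22: 40+32 = 72 ≤ 130
    N6: 90+32 = 122 ≤ 170
    N7: 100+32 = 132 > 130
  N24 sheds 120 kN to N21, N22, N6, N7: 30 each.
    N21: 42+30 = 72 > 60
    N22: 72+30 = 102 ≤ 130
    N6: 122+30 = 152 ≤ 170
    N7: 132+30 = 162 > 130
Round 3 — N21, N7 snap.
  N21 sheds 72 kN to N29: 72 each.
    N29: 60+72 = 132 > 120
  N7 sheds 162 kN to N13, N18, N29: 54 each.
    N13: 42+54 = 96 > 80
    N18: 30+54 = 84 ≤ 100
    N29: 132+54 = 186 > 120
Round 4 — N13, N29 snap.
  N13 sheds 96 kN: no online neighbours, lost.
  N29 sheds 186 kN to N19: 186 each.
    N19: 10+186 = 196 > 60
Round 5 — N19 snaps.
  N19 sheds 196 kN: no online neighbours, lost.
No further breaks.

yes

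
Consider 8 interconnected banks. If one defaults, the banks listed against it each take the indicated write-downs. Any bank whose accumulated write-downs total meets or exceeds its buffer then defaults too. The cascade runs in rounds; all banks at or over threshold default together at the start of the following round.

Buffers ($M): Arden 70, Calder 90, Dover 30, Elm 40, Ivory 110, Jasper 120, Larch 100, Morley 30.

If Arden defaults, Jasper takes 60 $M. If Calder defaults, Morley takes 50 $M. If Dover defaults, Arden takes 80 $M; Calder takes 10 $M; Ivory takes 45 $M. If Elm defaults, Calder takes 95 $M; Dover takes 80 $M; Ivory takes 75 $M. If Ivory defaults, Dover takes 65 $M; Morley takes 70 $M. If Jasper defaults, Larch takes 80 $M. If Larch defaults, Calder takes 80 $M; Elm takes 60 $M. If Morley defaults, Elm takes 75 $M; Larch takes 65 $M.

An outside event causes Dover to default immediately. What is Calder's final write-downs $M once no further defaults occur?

Round 1 — Dover defaults (initial).
  Arden: +80 → 80 ≥ 70
  Calder: +10 → 10 < 90
  Ivory: +45 → 45 < 110
Round 2 — Arden defaults.
  Jasper: +60 → 60 < 120
No further defaults.

10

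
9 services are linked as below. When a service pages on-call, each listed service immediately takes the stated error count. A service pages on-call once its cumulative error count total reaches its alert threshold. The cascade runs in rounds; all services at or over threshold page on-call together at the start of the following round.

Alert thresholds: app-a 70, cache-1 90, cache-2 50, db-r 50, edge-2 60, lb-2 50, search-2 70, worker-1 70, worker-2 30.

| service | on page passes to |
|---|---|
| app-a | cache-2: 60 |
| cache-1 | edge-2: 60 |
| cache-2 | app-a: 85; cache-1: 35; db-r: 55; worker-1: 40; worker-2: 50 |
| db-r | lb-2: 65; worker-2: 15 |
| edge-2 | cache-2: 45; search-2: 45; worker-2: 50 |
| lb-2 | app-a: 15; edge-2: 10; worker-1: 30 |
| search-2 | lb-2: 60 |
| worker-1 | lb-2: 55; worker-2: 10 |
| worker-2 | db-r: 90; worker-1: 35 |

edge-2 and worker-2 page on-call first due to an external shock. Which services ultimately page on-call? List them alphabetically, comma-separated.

db-r, edge-2, lb-2, worker-2

Round 1 — edge-2, worker-2 page on-call (initial).
  cache-2: +45 → 45 < 50
  db-r: +90 → 90 ≥ 50
  search-2: +45 → 45 < 70
  worker-1: +35 → 35 < 70
Round 2 — db-r pages on-call.
  lb-2: +65 → 65 ≥ 50
Round 3 — lb-2 pages on-call.
  app-a: +15 → 15 < 70
  worker-1: +30 → 65 < 70
No further pages.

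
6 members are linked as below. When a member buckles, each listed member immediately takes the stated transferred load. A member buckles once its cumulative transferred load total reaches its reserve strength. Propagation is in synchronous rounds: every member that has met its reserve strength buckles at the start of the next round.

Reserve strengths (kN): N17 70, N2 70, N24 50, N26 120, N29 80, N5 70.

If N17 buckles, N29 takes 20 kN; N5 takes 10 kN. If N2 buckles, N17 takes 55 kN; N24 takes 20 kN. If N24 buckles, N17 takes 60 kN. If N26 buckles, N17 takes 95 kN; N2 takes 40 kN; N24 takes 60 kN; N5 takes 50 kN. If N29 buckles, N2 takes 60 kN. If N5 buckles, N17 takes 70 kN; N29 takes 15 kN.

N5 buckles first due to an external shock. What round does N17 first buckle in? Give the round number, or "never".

Round 1 — N5 buckles (initial).
  N17: +70 → 70 ≥ 70
  N29: +15 → 15 < 80
Round 2 — N17 buckles.
  N29: +20 → 35 < 80
No further bucklings.

2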